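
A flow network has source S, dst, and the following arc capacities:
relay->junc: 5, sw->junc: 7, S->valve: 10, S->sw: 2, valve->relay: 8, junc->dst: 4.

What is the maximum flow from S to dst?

4

Augment S->sw->junc->dst: bottleneck 2. Total 2.
Augment S->valve->relay->junc->dst: bottleneck 2. Total 4.
No augmenting path remains in the residual graph.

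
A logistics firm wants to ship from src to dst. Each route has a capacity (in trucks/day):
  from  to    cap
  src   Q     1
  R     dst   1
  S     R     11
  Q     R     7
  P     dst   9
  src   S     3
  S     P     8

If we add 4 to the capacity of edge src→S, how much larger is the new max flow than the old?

4

Original max flow = 4.
After raising cap(src→S), augmenting paths through that edge carry 4 more units.
New max flow = 8. Increase = 4.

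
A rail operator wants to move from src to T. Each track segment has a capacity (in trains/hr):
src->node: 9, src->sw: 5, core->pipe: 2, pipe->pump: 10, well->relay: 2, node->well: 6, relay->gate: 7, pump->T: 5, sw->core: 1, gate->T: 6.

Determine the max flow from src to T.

Augment src->sw->core->pipe->pump->T: bottleneck 1. Total 1.
Augment src->node->well->relay->gate->T: bottleneck 2. Total 3.
No augmenting path remains in the residual graph.

3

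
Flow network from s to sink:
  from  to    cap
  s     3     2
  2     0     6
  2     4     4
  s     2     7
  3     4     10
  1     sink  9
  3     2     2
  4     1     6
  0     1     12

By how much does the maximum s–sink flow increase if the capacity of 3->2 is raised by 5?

Original max flow = 9.
Edge 3->2 does not cross the min cut (source side {s}), so extra capacity there cannot help.
New max flow = 9. Increase = 0.

0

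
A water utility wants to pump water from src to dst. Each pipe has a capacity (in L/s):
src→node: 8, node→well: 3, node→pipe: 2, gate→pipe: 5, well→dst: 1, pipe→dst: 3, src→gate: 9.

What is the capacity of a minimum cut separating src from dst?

4

Max flow = 4 (via 2 augmenting paths).
In the residual at optimum, the set reachable from src is {gate, node, pipe, src, well}.
Cut edges: pipe→dst (cap 3), well→dst (cap 1). Sum = 4.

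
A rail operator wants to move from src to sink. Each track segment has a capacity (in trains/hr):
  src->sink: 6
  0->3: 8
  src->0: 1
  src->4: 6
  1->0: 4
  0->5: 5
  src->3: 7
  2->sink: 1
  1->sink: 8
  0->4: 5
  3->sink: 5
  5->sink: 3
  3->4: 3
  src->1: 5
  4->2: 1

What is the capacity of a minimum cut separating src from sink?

18

Max flow = 18 (via 5 augmenting paths).
In the residual at optimum, the set reachable from src is {3, 4, src}.
Cut edges: src->1 (cap 5), src->0 (cap 1), src->sink (cap 6), 3->sink (cap 5), 4->2 (cap 1). Sum = 18.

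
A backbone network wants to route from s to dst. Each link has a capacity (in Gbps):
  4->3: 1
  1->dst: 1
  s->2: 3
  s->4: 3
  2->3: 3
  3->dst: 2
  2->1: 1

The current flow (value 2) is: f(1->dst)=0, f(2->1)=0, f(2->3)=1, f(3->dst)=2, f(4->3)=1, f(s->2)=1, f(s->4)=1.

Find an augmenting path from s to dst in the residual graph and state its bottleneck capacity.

Residual along s->2->1->dst: s->2: 2, 2->1: 1, 1->dst: 1.
Bottleneck = min = 1.

s->2->1->dst, bottleneck 1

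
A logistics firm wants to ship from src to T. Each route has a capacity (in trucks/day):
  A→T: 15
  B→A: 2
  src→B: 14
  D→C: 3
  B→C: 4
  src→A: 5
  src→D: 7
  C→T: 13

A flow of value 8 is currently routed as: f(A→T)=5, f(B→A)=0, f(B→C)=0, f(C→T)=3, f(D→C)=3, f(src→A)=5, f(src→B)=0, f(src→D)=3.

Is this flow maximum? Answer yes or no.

Residual path src→B→C→T has bottleneck 4 > 0.
Pushing 4 along it raises the flow to 12, so the given flow is not maximum.

No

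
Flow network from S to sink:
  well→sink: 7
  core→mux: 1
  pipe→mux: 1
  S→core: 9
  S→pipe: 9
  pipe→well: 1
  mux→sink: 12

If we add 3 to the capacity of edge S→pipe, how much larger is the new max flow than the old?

0

Original max flow = 3.
Edge S→pipe does not cross the min cut (source side {S, core, pipe}), so extra capacity there cannot help.
New max flow = 3. Increase = 0.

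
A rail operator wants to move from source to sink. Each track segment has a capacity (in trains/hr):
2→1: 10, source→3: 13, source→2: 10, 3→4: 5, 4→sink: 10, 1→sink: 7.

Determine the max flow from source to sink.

Augment source→3→4→sink: bottleneck 5. Total 5.
Augment source→2→1→sink: bottleneck 7. Total 12.
No augmenting path remains in the residual graph.

12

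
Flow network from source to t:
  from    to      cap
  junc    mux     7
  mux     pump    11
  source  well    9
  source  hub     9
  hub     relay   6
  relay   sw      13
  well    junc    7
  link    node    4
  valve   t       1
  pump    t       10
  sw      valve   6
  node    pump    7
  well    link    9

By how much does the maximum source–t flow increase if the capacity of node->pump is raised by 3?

0

Original max flow = 10.
Edge node->pump does not cross the min cut (source side {hub, relay, source, sw, valve}), so extra capacity there cannot help.
New max flow = 10. Increase = 0.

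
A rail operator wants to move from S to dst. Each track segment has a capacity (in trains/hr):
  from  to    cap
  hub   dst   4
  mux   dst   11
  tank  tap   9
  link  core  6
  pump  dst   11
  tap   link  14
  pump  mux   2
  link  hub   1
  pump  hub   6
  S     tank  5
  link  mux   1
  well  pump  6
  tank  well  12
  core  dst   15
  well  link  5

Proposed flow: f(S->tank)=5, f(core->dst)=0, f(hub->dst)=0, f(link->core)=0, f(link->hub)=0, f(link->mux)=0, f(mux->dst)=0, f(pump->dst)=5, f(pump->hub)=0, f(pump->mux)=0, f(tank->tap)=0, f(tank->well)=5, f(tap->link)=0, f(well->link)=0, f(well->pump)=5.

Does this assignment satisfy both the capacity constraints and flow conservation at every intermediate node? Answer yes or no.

Every edge has 0 ≤ f(e) ≤ cap(e).
At each intermediate node, inflow equals outflow.

Yes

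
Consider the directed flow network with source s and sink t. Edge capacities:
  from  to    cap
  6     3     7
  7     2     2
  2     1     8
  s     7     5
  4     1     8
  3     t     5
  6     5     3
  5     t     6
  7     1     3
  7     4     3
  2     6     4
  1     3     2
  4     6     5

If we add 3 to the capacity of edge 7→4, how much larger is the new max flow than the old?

Original max flow = 5.
Edge 7→4 does not cross the min cut (source side {s}), so extra capacity there cannot help.
New max flow = 5. Increase = 0.

0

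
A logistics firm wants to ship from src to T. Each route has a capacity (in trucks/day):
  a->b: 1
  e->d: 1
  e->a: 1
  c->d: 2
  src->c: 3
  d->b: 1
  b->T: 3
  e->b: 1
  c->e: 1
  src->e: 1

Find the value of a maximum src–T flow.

Augment src->e->b->T: bottleneck 1. Total 1.
Augment src->c->d->b->T: bottleneck 1. Total 2.
Augment src->c->e->a->b->T: bottleneck 1. Total 3.
No augmenting path remains in the residual graph.

3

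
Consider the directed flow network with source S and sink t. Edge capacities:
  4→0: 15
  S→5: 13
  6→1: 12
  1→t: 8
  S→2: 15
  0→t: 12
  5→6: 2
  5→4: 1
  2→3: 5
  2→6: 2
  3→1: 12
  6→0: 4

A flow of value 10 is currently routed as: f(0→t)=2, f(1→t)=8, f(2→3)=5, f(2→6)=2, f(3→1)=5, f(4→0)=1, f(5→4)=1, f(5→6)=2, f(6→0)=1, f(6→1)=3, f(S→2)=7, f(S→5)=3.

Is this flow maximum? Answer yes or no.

Yes

Residual reachable from S: {2, 5, S}; t is not reachable.
Saturated cut: 2→3, 2→6, 5→6, 5→4 with total capacity 10 = current flow value. Flow is maximum.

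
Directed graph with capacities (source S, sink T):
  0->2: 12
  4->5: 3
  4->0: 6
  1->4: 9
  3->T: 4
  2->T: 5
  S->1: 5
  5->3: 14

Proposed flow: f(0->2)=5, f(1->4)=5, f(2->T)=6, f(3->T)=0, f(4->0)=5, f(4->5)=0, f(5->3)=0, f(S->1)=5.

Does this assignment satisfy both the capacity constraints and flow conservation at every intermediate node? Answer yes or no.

No

Capacity violated on 2->T: flow 6 > capacity 5.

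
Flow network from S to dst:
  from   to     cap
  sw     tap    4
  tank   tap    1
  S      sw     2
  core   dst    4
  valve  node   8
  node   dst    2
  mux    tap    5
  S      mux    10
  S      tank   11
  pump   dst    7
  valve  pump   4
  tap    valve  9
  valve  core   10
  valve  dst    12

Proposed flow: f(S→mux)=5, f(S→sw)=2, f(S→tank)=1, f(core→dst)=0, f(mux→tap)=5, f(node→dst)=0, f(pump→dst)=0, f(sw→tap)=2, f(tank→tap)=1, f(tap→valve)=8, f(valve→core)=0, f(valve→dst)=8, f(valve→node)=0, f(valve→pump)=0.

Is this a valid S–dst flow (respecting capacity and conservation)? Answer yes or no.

Yes

Every edge has 0 ≤ f(e) ≤ cap(e).
At each intermediate node, inflow equals outflow.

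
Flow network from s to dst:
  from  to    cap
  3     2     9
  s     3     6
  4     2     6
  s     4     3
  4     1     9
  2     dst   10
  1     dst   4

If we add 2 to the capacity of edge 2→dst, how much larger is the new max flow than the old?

Original max flow = 9.
Edge 2→dst does not cross the min cut (source side {s}), so extra capacity there cannot help.
New max flow = 9. Increase = 0.

0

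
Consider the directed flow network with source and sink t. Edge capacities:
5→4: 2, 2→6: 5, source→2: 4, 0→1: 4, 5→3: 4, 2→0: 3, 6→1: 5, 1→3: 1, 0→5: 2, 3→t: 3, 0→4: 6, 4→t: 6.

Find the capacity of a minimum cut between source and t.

4

Max flow = 4 (via 2 augmenting paths).
In the residual at optimum, the set reachable from source is {source}.
Cut edges: source→2 (cap 4). Sum = 4.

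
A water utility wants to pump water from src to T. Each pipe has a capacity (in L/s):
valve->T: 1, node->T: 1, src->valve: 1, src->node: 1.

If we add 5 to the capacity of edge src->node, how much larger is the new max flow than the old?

0

Original max flow = 2.
Even with extra capacity on src->node, another cut of capacity 2 remains binding.
New max flow = 2. Increase = 0.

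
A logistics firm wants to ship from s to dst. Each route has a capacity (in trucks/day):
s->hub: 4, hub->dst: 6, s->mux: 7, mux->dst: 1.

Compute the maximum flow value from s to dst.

Augment s->hub->dst: bottleneck 4. Total 4.
Augment s->mux->dst: bottleneck 1. Total 5.
No augmenting path remains in the residual graph.

5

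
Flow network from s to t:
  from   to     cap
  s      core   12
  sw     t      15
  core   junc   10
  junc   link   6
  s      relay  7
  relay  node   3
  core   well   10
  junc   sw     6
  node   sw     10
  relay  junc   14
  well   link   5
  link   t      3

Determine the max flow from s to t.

Augment s->core->well->link->t: bottleneck 3. Total 3.
Augment s->core->junc->sw->t: bottleneck 6. Total 9.
Augment s->relay->node->sw->t: bottleneck 3. Total 12.
No augmenting path remains in the residual graph.

12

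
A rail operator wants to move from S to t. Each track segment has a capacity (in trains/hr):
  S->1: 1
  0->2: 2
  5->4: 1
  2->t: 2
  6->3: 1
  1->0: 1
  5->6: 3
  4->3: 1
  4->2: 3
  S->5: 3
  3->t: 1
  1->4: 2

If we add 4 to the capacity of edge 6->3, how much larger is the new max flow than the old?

Original max flow = 3.
Even with extra capacity on 6->3, another cut of capacity 3 remains binding.
New max flow = 3. Increase = 0.

0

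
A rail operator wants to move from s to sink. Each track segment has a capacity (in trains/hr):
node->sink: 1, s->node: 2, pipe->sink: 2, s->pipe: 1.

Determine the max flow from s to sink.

2

Augment s->pipe->sink: bottleneck 1. Total 1.
Augment s->node->sink: bottleneck 1. Total 2.
No augmenting path remains in the residual graph.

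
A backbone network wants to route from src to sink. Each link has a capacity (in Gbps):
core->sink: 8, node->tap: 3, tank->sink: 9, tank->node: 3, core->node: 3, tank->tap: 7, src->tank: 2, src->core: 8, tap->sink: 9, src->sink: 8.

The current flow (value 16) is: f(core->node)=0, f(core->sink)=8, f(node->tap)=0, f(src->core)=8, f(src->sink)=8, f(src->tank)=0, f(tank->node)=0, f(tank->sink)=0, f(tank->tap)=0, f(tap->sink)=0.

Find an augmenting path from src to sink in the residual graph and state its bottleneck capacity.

Residual along src->tank->sink: src->tank: 2, tank->sink: 9.
Bottleneck = min = 2.

src->tank->sink, bottleneck 2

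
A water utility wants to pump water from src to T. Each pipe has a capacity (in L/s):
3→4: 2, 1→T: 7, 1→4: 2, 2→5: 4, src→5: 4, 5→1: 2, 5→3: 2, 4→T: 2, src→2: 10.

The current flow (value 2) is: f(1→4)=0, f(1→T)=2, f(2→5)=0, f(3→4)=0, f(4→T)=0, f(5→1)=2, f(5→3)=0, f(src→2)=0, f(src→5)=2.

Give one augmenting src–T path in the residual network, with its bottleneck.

Residual along src→5→3→4→T: src→5: 2, 5→3: 2, 3→4: 2, 4→T: 2.
Bottleneck = min = 2.

src→5→3→4→T, bottleneck 2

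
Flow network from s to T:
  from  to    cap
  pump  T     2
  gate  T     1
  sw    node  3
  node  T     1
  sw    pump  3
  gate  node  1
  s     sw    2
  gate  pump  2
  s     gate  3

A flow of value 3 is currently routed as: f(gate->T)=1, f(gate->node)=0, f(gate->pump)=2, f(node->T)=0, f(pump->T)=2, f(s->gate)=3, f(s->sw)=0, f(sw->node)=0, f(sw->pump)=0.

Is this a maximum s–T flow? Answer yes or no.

No

Residual path s->sw->node->T has bottleneck 1 > 0.
Pushing 1 along it raises the flow to 4, so the given flow is not maximum.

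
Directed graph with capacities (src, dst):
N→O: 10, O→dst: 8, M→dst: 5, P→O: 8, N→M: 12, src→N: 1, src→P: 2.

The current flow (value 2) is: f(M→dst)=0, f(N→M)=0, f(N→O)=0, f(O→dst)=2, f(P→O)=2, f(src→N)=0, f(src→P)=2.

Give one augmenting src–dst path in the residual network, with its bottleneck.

Residual along src→N→O→dst: src→N: 1, N→O: 10, O→dst: 6.
Bottleneck = min = 1.

src→N→O→dst, bottleneck 1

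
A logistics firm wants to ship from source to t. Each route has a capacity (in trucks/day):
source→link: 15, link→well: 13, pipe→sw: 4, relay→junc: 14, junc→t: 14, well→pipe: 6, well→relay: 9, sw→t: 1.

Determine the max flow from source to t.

Augment source→link→well→relay→junc→t: bottleneck 9. Total 9.
Augment source→link→well→pipe→sw→t: bottleneck 1. Total 10.
No augmenting path remains in the residual graph.

10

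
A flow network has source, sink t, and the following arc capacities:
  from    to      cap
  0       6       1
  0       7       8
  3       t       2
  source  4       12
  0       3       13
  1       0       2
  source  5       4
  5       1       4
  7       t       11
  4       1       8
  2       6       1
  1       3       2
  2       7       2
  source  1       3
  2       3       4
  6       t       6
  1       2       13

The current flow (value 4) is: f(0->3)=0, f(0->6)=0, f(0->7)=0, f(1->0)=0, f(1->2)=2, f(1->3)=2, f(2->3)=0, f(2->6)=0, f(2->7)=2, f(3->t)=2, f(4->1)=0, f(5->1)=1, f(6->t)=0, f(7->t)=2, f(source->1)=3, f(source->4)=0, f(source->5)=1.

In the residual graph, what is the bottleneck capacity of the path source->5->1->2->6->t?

1

Residual capacities along the path: source->5: 3, 5->1: 3, 1->2: 11, 2->6: 1, 6->t: 6.
Minimum is 1.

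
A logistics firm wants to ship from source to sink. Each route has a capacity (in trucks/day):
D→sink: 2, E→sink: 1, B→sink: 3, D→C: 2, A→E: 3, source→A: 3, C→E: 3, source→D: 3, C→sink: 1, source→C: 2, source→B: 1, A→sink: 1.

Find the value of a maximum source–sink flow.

6

Augment source→D→sink: bottleneck 2. Total 2.
Augment source→A→sink: bottleneck 1. Total 3.
Augment source→C→sink: bottleneck 1. Total 4.
Augment source→B→sink: bottleneck 1. Total 5.
Augment source→A→E→sink: bottleneck 1. Total 6.
No augmenting path remains in the residual graph.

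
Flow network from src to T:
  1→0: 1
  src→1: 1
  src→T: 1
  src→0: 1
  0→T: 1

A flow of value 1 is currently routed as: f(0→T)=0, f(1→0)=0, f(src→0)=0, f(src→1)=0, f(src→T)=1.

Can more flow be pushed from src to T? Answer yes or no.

Residual path src→0→T has bottleneck 1 > 0.
Pushing 1 along it raises the flow to 2, so the given flow is not maximum.

Yes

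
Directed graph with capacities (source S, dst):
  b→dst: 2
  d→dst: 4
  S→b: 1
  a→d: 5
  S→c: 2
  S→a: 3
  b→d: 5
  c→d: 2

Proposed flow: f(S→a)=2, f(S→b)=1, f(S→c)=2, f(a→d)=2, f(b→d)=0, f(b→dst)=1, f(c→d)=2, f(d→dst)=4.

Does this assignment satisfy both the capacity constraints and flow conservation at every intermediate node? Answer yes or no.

Yes

Every edge has 0 ≤ f(e) ≤ cap(e).
At each intermediate node, inflow equals outflow.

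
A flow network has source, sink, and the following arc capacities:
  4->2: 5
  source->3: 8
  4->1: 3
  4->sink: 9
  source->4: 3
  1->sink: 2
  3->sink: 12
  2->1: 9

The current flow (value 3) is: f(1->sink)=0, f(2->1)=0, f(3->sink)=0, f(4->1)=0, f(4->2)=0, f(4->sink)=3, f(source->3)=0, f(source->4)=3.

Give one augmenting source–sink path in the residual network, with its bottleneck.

Residual along source->3->sink: source->3: 8, 3->sink: 12.
Bottleneck = min = 8.

source->3->sink, bottleneck 8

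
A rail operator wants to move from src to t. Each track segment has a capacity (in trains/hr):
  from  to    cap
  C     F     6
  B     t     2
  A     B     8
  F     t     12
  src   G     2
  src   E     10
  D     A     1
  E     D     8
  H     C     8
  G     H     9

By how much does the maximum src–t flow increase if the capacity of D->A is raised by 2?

1

Original max flow = 3.
After raising cap(D->A), augmenting paths through that edge carry 1 more unit.
New max flow = 4. Increase = 1.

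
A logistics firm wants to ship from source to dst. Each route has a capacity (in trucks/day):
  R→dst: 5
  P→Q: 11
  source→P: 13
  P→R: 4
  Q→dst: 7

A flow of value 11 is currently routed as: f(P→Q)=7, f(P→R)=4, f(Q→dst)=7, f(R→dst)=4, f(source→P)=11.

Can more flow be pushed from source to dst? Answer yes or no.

No

Residual reachable from source: {P, Q, source}; dst is not reachable.
Saturated cut: P→R, Q→dst with total capacity 11 = current flow value. Flow is maximum.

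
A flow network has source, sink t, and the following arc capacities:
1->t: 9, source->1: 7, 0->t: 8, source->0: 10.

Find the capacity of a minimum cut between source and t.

15

Max flow = 15 (via 2 augmenting paths).
In the residual at optimum, the set reachable from source is {0, source}.
Cut edges: source->1 (cap 7), 0->t (cap 8). Sum = 15.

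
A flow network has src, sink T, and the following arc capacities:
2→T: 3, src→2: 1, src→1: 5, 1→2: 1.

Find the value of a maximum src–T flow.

2

Augment src→2→T: bottleneck 1. Total 1.
Augment src→1→2→T: bottleneck 1. Total 2.
No augmenting path remains in the residual graph.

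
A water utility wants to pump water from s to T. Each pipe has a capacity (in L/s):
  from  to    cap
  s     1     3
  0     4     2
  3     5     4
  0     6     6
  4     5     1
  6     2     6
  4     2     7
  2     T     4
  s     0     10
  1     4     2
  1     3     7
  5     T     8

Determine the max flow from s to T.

8

Augment s→1→3→5→T: bottleneck 3. Total 3.
Augment s→0→4→5→T: bottleneck 1. Total 4.
Augment s→0→4→2→T: bottleneck 1. Total 5.
Augment s→0→6→2→T: bottleneck 3. Total 8.
No augmenting path remains in the residual graph.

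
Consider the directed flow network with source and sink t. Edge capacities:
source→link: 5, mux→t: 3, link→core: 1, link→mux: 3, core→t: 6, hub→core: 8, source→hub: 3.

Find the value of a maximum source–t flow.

Augment source→hub→core→t: bottleneck 3. Total 3.
Augment source→link→core→t: bottleneck 1. Total 4.
Augment source→link→mux→t: bottleneck 3. Total 7.
No augmenting path remains in the residual graph.

7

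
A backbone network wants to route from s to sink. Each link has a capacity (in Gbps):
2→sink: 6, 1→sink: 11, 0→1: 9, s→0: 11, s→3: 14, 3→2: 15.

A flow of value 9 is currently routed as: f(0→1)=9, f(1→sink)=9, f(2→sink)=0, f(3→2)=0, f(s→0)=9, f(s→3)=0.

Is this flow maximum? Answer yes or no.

No

Residual path s→3→2→sink has bottleneck 6 > 0.
Pushing 6 along it raises the flow to 15, so the given flow is not maximum.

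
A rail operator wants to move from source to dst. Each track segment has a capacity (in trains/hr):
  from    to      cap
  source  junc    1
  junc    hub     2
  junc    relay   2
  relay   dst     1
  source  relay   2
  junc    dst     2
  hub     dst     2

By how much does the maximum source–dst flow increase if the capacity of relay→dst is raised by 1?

Original max flow = 2.
After raising cap(relay→dst), augmenting paths through that edge carry 1 more unit.
New max flow = 3. Increase = 1.

1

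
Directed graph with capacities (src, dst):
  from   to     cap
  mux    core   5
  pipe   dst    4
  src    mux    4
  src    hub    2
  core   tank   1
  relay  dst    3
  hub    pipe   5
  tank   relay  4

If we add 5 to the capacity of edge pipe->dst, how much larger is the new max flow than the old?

Original max flow = 3.
Edge pipe->dst does not cross the min cut (source side {core, mux, src}), so extra capacity there cannot help.
New max flow = 3. Increase = 0.

0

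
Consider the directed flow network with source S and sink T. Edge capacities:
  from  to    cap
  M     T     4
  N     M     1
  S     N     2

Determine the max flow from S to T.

Augment S→N→M→T: bottleneck 1. Total 1.
No augmenting path remains in the residual graph.

1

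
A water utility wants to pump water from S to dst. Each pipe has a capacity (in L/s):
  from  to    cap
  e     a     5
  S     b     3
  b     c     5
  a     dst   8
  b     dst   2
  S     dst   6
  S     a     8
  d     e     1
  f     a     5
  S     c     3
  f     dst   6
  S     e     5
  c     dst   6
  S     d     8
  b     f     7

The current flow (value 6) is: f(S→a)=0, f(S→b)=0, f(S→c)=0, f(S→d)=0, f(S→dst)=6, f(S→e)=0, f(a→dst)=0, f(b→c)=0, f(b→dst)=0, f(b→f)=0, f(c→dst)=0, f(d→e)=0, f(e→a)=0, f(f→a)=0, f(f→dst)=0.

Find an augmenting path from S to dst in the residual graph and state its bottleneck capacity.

S→b→dst, bottleneck 2

Residual along S→b→dst: S→b: 3, b→dst: 2.
Bottleneck = min = 2.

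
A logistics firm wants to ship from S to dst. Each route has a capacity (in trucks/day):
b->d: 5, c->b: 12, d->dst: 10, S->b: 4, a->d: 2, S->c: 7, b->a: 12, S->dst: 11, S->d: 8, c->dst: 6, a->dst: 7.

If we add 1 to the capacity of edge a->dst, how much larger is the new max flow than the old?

0

Original max flow = 30.
Edge a->dst does not cross the min cut (source side {S}), so extra capacity there cannot help.
New max flow = 30. Increase = 0.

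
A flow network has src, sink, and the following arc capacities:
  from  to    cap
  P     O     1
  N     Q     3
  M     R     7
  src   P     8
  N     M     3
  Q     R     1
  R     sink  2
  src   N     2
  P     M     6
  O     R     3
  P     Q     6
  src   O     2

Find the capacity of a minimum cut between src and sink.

2

Max flow = 2 (via 1 augmenting path).
In the residual at optimum, the set reachable from src is {M, N, O, P, Q, R, src}.
Cut edges: R->sink (cap 2). Sum = 2.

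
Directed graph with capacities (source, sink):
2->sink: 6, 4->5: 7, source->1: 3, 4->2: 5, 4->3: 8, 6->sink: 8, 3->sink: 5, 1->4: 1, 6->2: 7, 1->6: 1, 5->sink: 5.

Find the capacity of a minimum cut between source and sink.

2

Max flow = 2 (via 2 augmenting paths).
In the residual at optimum, the set reachable from source is {1, source}.
Cut edges: 1->4 (cap 1), 1->6 (cap 1). Sum = 2.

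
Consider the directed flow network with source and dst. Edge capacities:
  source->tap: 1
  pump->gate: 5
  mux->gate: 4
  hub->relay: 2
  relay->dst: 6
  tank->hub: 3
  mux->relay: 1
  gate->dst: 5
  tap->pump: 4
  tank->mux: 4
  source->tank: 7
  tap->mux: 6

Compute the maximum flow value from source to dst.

7

Augment source->tank->hub->relay->dst: bottleneck 2. Total 2.
Augment source->tank->mux->relay->dst: bottleneck 1. Total 3.
Augment source->tank->mux->gate->dst: bottleneck 3. Total 6.
Augment source->tap->mux->gate->dst: bottleneck 1. Total 7.
No augmenting path remains in the residual graph.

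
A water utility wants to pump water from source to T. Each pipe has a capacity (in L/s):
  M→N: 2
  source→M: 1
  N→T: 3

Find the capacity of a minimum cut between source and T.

Max flow = 1 (via 1 augmenting path).
In the residual at optimum, the set reachable from source is {source}.
Cut edges: source→M (cap 1). Sum = 1.

1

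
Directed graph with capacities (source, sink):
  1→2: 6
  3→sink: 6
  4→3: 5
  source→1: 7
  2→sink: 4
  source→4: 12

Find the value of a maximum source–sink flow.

9

Augment source→1→2→sink: bottleneck 4. Total 4.
Augment source→4→3→sink: bottleneck 5. Total 9.
No augmenting path remains in the residual graph.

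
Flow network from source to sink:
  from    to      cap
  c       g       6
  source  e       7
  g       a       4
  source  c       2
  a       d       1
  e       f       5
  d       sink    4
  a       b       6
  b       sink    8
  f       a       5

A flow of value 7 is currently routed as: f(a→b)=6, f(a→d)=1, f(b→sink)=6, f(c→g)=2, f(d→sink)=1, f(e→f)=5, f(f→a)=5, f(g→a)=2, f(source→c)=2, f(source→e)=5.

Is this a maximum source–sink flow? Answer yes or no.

Residual reachable from source: {e, source}; sink is not reachable.
Saturated cut: source→c, e→f with total capacity 7 = current flow value. Flow is maximum.

Yes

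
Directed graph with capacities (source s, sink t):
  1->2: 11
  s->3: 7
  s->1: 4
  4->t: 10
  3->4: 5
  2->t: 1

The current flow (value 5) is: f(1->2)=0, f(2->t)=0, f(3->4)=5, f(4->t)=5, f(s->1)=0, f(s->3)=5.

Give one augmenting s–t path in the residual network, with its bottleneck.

s->1->2->t, bottleneck 1

Residual along s->1->2->t: s->1: 4, 1->2: 11, 2->t: 1.
Bottleneck = min = 1.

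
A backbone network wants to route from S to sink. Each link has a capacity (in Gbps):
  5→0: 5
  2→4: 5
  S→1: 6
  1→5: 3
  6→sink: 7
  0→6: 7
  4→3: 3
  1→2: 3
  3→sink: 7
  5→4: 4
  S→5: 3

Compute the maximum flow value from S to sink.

8

Augment S→5→0→6→sink: bottleneck 3. Total 3.
Augment S→1→5→0→6→sink: bottleneck 2. Total 5.
Augment S→1→5→4→3→sink: bottleneck 1. Total 6.
Augment S→1→2→4→3→sink: bottleneck 2. Total 8.
No augmenting path remains in the residual graph.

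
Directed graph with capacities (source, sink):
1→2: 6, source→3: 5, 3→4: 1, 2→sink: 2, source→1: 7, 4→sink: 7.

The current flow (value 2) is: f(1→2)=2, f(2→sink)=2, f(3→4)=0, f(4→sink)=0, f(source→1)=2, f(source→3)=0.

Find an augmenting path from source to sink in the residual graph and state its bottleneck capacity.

Residual along source→3→4→sink: source→3: 5, 3→4: 1, 4→sink: 7.
Bottleneck = min = 1.

source→3→4→sink, bottleneck 1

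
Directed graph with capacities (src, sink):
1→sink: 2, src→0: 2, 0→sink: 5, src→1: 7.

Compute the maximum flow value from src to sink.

4

Augment src→0→sink: bottleneck 2. Total 2.
Augment src→1→sink: bottleneck 2. Total 4.
No augmenting path remains in the residual graph.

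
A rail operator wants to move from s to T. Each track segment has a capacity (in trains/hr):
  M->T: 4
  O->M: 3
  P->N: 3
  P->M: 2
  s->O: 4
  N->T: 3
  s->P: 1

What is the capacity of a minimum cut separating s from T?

Max flow = 4 (via 2 augmenting paths).
In the residual at optimum, the set reachable from s is {O, s}.
Cut edges: s->P (cap 1), O->M (cap 3). Sum = 4.

4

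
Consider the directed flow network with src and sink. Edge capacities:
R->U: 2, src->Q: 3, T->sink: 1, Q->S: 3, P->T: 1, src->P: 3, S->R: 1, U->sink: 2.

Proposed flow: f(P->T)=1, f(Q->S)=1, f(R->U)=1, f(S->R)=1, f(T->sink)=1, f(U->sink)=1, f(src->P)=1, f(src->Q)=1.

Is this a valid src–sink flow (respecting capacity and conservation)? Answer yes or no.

Yes

Every edge has 0 ≤ f(e) ≤ cap(e).
At each intermediate node, inflow equals outflow.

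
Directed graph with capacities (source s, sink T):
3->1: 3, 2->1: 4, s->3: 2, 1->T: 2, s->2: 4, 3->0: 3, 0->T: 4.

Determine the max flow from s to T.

Augment s->2->1->T: bottleneck 2. Total 2.
Augment s->3->0->T: bottleneck 2. Total 4.
No augmenting path remains in the residual graph.

4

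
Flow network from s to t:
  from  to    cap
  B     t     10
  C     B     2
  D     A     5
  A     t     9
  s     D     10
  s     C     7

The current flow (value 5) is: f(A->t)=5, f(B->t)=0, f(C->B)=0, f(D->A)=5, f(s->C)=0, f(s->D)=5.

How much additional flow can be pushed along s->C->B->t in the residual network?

Residual capacities along the path: s->C: 7, C->B: 2, B->t: 10.
Minimum is 2.

2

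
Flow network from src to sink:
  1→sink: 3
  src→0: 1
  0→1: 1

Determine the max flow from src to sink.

1

Augment src→0→1→sink: bottleneck 1. Total 1.
No augmenting path remains in the residual graph.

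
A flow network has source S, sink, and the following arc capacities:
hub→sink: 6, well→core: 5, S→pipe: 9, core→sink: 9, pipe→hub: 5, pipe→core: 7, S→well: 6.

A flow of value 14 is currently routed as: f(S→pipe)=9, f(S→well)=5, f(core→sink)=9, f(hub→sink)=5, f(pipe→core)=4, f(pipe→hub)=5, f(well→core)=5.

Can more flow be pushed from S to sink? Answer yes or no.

Residual reachable from S: {S, well}; sink is not reachable.
Saturated cut: S→pipe, well→core with total capacity 14 = current flow value. Flow is maximum.

No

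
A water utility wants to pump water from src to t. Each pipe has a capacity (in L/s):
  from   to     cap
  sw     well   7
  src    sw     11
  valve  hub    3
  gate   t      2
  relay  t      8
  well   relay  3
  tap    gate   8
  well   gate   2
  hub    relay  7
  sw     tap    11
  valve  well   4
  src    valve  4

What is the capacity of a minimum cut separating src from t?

Max flow = 8 (via 4 augmenting paths).
In the residual at optimum, the set reachable from src is {gate, src, sw, tap, valve, well}.
Cut edges: valve→hub (cap 3), well→relay (cap 3), gate→t (cap 2). Sum = 8.

8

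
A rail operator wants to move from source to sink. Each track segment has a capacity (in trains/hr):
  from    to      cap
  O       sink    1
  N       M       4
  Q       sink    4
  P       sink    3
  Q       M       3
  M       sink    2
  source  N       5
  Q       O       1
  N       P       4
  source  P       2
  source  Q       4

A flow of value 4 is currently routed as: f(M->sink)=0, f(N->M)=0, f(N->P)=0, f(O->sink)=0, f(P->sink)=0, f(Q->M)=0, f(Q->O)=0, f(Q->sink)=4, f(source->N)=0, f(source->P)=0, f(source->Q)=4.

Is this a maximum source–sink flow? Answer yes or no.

No

Residual path source->P->sink has bottleneck 2 > 0.
Pushing 2 along it raises the flow to 6, so the given flow is not maximum.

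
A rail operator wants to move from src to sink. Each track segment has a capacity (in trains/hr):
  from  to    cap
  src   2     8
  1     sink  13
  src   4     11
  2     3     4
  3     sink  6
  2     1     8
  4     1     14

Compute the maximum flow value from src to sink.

Augment src->2->3->sink: bottleneck 4. Total 4.
Augment src->2->1->sink: bottleneck 4. Total 8.
Augment src->4->1->sink: bottleneck 9. Total 17.
No augmenting path remains in the residual graph.

17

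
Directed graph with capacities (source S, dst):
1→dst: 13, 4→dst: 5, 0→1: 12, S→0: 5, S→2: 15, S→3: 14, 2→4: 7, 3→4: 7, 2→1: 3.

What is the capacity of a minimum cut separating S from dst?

13

Max flow = 13 (via 3 augmenting paths).
In the residual at optimum, the set reachable from S is {2, 3, 4, S}.
Cut edges: S→0 (cap 5), 2→1 (cap 3), 4→dst (cap 5). Sum = 13.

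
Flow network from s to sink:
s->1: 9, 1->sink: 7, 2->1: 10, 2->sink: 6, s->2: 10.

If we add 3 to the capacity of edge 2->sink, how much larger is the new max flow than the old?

3

Original max flow = 13.
After raising cap(2->sink), augmenting paths through that edge carry 3 more units.
New max flow = 16. Increase = 3.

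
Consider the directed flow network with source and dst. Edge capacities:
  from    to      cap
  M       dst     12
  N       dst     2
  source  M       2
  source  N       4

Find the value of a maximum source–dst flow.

4

Augment source→N→dst: bottleneck 2. Total 2.
Augment source→M→dst: bottleneck 2. Total 4.
No augmenting path remains in the residual graph.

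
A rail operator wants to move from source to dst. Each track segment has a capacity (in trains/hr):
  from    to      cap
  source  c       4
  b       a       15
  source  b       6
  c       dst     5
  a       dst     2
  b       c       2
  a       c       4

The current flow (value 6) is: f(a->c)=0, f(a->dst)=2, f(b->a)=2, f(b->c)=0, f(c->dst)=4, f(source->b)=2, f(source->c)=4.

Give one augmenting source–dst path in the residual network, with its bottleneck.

Residual along source->b->c->dst: source->b: 4, b->c: 2, c->dst: 1.
Bottleneck = min = 1.

source->b->c->dst, bottleneck 1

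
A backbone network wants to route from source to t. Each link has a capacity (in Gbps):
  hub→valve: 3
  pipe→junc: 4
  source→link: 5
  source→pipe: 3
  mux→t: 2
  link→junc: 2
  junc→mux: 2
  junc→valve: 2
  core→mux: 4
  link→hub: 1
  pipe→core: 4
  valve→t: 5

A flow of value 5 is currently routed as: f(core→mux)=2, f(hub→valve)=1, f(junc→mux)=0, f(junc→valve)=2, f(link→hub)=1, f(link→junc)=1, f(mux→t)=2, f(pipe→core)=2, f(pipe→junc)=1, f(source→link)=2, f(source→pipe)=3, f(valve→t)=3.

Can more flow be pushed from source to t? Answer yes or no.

No

Residual reachable from source: {core, junc, link, mux, pipe, source}; t is not reachable.
Saturated cut: link→hub, junc→valve, mux→t with total capacity 5 = current flow value. Flow is maximum.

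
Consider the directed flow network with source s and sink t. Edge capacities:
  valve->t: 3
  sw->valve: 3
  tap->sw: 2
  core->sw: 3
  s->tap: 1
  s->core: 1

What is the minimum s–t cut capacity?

2

Max flow = 2 (via 2 augmenting paths).
In the residual at optimum, the set reachable from s is {s}.
Cut edges: s->tap (cap 1), s->core (cap 1). Sum = 2.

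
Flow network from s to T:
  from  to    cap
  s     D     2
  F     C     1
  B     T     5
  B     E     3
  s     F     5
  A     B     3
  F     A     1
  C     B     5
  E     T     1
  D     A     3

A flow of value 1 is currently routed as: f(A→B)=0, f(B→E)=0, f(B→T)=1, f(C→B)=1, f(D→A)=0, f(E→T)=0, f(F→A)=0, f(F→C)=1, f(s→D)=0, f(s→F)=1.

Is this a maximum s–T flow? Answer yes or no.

Residual path s→F→A→B→T has bottleneck 1 > 0.
Pushing 1 along it raises the flow to 2, so the given flow is not maximum.

No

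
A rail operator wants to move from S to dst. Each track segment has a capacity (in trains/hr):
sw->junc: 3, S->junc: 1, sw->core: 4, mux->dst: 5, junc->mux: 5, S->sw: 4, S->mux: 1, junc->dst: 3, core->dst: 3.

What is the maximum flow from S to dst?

6

Augment S->junc->dst: bottleneck 1. Total 1.
Augment S->mux->dst: bottleneck 1. Total 2.
Augment S->sw->core->dst: bottleneck 3. Total 5.
Augment S->sw->junc->dst: bottleneck 1. Total 6.
No augmenting path remains in the residual graph.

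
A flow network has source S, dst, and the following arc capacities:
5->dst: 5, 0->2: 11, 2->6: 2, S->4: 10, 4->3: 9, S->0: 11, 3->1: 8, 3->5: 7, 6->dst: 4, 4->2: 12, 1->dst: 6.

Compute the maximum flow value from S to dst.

Augment S->0->2->6->dst: bottleneck 2. Total 2.
Augment S->4->3->1->dst: bottleneck 6. Total 8.
Augment S->4->3->5->dst: bottleneck 3. Total 11.
No augmenting path remains in the residual graph.

11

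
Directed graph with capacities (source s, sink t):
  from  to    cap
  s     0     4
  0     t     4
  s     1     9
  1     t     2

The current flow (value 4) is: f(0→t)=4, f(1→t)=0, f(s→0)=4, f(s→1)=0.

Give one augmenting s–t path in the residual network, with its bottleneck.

Residual along s→1→t: s→1: 9, 1→t: 2.
Bottleneck = min = 2.

s→1→t, bottleneck 2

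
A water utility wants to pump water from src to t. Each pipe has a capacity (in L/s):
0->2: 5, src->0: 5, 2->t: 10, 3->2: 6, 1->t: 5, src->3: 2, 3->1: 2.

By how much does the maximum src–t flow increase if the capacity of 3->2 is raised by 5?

0

Original max flow = 7.
Edge 3->2 does not cross the min cut (source side {src}), so extra capacity there cannot help.
New max flow = 7. Increase = 0.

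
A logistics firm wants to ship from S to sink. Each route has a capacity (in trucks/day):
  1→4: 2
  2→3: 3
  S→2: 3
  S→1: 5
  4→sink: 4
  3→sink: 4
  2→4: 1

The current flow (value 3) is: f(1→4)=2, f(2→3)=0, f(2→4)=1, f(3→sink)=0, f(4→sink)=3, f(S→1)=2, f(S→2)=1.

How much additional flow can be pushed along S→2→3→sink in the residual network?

Residual capacities along the path: S→2: 2, 2→3: 3, 3→sink: 4.
Minimum is 2.

2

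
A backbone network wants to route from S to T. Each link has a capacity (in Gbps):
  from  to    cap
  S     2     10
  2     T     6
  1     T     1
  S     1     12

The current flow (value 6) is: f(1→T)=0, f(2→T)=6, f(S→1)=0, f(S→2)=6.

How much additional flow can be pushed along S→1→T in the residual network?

1

Residual capacities along the path: S→1: 12, 1→T: 1.
Minimum is 1.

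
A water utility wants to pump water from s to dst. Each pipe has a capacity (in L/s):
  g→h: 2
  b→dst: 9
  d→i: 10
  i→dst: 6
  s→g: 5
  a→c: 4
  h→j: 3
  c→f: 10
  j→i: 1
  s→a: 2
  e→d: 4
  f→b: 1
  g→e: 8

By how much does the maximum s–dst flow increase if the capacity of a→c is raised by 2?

Original max flow = 6.
Edge a→c does not cross the min cut (source side {a, c, f, s}), so extra capacity there cannot help.
New max flow = 6. Increase = 0.

0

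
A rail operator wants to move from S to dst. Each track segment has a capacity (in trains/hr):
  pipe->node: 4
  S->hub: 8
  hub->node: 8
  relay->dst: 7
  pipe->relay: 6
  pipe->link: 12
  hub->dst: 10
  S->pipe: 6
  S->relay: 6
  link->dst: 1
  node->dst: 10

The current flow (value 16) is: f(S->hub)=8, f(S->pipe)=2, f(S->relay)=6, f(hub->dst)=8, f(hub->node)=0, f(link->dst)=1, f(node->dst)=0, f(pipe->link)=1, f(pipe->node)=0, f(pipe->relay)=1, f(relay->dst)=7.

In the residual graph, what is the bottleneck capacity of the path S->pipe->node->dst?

Residual capacities along the path: S->pipe: 4, pipe->node: 4, node->dst: 10.
Minimum is 4.

4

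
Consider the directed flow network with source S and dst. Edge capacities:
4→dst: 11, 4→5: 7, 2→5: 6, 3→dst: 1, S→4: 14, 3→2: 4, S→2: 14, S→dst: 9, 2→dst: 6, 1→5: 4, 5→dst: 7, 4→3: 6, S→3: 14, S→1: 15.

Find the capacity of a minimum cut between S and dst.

Max flow = 34 (via 6 augmenting paths).
In the residual at optimum, the set reachable from S is {1, 2, 3, 4, 5, S}.
Cut edges: S→dst (cap 9), 4→dst (cap 11), 3→dst (cap 1), 2→dst (cap 6), 5→dst (cap 7). Sum = 34.

34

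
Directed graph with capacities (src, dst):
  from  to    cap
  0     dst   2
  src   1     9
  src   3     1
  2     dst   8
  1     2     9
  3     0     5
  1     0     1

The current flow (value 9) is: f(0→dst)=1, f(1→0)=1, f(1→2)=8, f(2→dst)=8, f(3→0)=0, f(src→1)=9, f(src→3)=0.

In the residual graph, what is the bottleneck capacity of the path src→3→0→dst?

1

Residual capacities along the path: src→3: 1, 3→0: 5, 0→dst: 1.
Minimum is 1.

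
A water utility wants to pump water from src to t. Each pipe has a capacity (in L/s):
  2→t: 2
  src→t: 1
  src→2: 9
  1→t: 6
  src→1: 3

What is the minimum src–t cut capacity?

6

Max flow = 6 (via 3 augmenting paths).
In the residual at optimum, the set reachable from src is {2, src}.
Cut edges: src→1 (cap 3), src→t (cap 1), 2→t (cap 2). Sum = 6.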